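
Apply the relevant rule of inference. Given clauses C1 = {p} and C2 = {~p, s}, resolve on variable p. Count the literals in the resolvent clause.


Remove p from C1 and ~p from C2.
C1 remainder: {}
C2 remainder: {s}
Union (resolvent): {s}
Resolvent has 1 literal(s).

1


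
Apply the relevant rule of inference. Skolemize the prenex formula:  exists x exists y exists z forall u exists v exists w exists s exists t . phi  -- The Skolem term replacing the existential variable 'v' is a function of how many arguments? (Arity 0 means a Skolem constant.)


Quantifier prefix: exists x exists y exists z forall u exists v exists w exists s exists t
'v' is existentially quantified at position 5.
Universal variables preceding it: u
Skolem function arity = 1

1


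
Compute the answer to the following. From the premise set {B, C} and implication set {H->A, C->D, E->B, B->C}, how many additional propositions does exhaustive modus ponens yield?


Initial facts: {B, C}
Apply modus ponens to closure:
  C and C->D  =>  D
Final known: {B, C, D}
New propositions: {D}
Count = 1

1


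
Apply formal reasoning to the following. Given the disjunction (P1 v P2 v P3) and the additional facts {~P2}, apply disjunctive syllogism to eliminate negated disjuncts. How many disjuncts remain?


Original disjuncts (3): P1, P2, P3
Negated (eliminate): ~P2
Remaining disjuncts: P1, P3
Count = 3 - 1 = 2

2


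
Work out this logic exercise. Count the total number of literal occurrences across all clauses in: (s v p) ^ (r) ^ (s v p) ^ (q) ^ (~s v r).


Counting literals in each clause:
Clause 1: 2 literal(s)
Clause 2: 1 literal(s)
Clause 3: 2 literal(s)
Clause 4: 1 literal(s)
Clause 5: 2 literal(s)
Total = 8

8


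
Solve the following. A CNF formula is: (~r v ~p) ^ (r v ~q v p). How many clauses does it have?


A CNF formula is a conjunction of clauses.
Clauses are separated by ^.
Counting the conjuncts: 2 clauses.

2


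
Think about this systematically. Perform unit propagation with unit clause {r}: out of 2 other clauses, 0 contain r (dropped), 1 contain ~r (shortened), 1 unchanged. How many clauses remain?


Satisfied (removed): 0
Shortened (remain): 1
Unchanged (remain): 1
Remaining = 1 + 1 = 2

2


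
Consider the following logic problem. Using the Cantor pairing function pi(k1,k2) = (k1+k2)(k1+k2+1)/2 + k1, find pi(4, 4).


k1 + k2 = 8
(k1+k2)(k1+k2+1)/2 = 8 * 9 / 2 = 36
pi = 36 + 4 = 40

40


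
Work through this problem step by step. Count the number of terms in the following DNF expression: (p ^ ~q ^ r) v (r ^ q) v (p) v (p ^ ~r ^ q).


A DNF formula is a disjunction of terms (conjunctions).
Terms are separated by v.
Counting the disjuncts: 4 terms.

4


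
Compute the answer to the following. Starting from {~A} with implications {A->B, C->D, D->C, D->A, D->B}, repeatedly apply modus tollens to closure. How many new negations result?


Initial negated facts: {~A}
Apply modus tollens to closure:
  ~A and D->A  =>  ~D
  ~D and C->D  =>  ~C
Final negated: {~A, ~C, ~D}
New negations: {~C, ~D}
Count = 2

2


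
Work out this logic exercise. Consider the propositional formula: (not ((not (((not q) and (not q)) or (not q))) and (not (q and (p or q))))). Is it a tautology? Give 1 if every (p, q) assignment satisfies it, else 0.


Check all 4 assignments:
p=0, q=0: 1
p=0, q=1: 1
p=1, q=0: 1
p=1, q=1: 1
Satisfying count = 4/4.
Tautology iff count = 4: yes.

1


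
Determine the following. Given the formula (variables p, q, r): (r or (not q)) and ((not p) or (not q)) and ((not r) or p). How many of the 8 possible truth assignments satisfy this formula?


Evaluate all 8 assignments for p, q, r:
p=0, q=0, r=0: 1
p=0, q=0, r=1: 0
p=0, q=1, r=0: 0
p=0, q=1, r=1: 0
p=1, q=0, r=0: 1
p=1, q=0, r=1: 1
p=1, q=1, r=0: 0
p=1, q=1, r=1: 0
Satisfying count = 3

3


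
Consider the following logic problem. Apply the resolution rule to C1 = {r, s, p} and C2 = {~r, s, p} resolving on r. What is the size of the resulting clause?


Remove r from C1 and ~r from C2.
C1 remainder: {s, p}
C2 remainder: {s, p}
Union (resolvent): {p, s}
Resolvent has 2 literal(s).

2


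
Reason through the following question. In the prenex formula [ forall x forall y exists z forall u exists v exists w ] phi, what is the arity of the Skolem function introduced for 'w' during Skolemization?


Quantifier prefix: forall x forall y exists z forall u exists v exists w
'w' is existentially quantified at position 6.
Universal variables preceding it: x, y, u
Skolem function arity = 3

3


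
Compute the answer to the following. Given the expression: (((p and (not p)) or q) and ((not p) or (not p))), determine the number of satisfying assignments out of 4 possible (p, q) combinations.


Check all 4 assignments:
p=0, q=0: 0
p=0, q=1: 1
p=1, q=0: 0
p=1, q=1: 0
Count of True = 1

1


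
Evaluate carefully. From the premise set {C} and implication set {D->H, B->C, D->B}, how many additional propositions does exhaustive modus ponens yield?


Initial facts: {C}
Apply modus ponens to closure:
  (no implication fires)
Final known: {C}
New propositions: {(none)}
Count = 0

0


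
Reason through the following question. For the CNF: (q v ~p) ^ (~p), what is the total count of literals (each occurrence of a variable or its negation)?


Counting literals in each clause:
Clause 1: 2 literal(s)
Clause 2: 1 literal(s)
Total = 3

3


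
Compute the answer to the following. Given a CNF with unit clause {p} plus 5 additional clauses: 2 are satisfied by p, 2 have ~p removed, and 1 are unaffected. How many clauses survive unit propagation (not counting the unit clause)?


Satisfied (removed): 2
Shortened (remain): 2
Unchanged (remain): 1
Remaining = 2 + 1 = 3

3


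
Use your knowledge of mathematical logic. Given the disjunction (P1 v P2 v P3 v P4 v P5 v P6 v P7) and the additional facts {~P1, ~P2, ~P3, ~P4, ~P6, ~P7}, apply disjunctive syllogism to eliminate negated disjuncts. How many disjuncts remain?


Original disjuncts (7): P1, P2, P3, P4, P5, P6, P7
Negated (eliminate): ~P1, ~P2, ~P3, ~P4, ~P6, ~P7
Remaining disjuncts: P5
Count = 7 - 6 = 1

1


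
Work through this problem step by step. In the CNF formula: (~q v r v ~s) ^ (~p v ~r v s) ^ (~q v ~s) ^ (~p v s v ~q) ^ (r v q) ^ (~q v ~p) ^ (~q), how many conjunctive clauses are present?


A CNF formula is a conjunction of clauses.
Clauses are separated by ^.
Counting the conjuncts: 7 clauses.

7


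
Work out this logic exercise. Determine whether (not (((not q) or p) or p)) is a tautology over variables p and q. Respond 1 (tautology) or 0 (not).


Check all 4 assignments:
p=0, q=0: 0
p=0, q=1: 1
p=1, q=0: 0
p=1, q=1: 0
Satisfying count = 1/4.
Tautology iff count = 4: no.

0


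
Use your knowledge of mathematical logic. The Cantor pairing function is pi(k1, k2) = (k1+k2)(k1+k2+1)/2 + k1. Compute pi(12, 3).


k1 + k2 = 15
(k1+k2)(k1+k2+1)/2 = 15 * 16 / 2 = 120
pi = 120 + 12 = 132

132


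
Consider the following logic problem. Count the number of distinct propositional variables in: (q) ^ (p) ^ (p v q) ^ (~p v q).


Identify each variable that appears in the formula.
Variables found: p, q
Count = 2

2


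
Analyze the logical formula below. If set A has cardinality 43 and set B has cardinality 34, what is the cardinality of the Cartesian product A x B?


The Cartesian product A x B contains all ordered pairs (a, b).
|A x B| = |A| * |B| = 43 * 34 = 1462

1462


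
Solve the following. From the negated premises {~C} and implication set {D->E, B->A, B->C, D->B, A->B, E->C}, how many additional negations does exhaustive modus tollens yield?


Initial negated facts: {~C}
Apply modus tollens to closure:
  ~C and B->C  =>  ~B
  ~B and D->B  =>  ~D
  ~B and A->B  =>  ~A
  ~C and E->C  =>  ~E
Final negated: {~A, ~B, ~C, ~D, ~E}
New negations: {~A, ~B, ~D, ~E}
Count = 4

4


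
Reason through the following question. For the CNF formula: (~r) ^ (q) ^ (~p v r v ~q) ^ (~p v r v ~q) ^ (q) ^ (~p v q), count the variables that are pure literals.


Check each variable for pure literal status:
p: pure negative
q: mixed (not pure)
r: mixed (not pure)
Pure literal count = 1

1


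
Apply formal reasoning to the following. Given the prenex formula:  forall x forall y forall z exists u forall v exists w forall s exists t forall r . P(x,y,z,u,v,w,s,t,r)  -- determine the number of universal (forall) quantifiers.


Quantifier prefix: forall x forall y forall z exists u forall v exists w forall s exists t forall r
Mark each quantifier type:
  U U U E U E U E U
Universal count = 6, Existential count = 3
Asked for universal (forall) quantifiers: 6

6


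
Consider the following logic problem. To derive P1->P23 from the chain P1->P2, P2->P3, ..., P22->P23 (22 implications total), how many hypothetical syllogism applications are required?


With 22 implications in a chain connecting 23 propositions:
P1->P2, P2->P3, ..., P22->P23
Steps needed = (number of implications) - 1 = 22 - 1 = 21

21


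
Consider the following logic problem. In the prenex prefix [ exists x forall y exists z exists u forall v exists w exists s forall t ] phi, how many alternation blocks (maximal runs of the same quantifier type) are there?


Quantifier-type sequence: E A E E A E E A  (A=forall, E=exists)
Group into maximal same-type runs:
  Ex1 | Ax1 | Ex2 | Ax1 | Ex2 | Ax1
Number of blocks = 6

6


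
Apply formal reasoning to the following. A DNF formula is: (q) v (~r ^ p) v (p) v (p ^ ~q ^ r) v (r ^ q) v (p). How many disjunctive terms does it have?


A DNF formula is a disjunction of terms (conjunctions).
Terms are separated by v.
Counting the disjuncts: 6 terms.

6


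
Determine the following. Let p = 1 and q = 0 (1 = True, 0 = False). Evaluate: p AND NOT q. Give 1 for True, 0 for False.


p = 1, q = 0
Operation: p AND NOT q
Evaluate: 1 AND NOT 0 = 1

1


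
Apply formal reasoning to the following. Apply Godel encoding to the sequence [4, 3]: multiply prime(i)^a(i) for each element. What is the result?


Encode each element as an exponent of the corresponding prime:
  2^4 = 16
  3^3 = 27
Product = 16 * 27 = 432

432


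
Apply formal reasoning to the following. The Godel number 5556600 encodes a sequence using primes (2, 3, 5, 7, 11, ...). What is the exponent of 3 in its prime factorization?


Factorize 5556600 by dividing by 3 repeatedly.
Division steps: 3 divides 5556600 exactly 4 time(s).
Exponent of 3 = 4

4


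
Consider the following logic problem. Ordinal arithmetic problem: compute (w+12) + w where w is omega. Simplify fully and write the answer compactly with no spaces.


Compute (w+12) + w.
Ordinal + is associative but NOT commutative; for finite n>0, n + w = w but w + n stays w+n.
(w+12) + w = w + (12+w) = w + w = w*2 (the finite tail 12 is absorbed by the right w).
Result = w*2

w*2


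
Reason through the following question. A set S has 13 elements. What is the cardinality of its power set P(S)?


The power set of a set with n elements has 2^n elements.
|P(S)| = 2^13 = 8192

8192


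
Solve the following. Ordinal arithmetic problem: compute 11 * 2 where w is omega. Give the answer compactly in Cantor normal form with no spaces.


Compute 11 * 2.
Ordinal * is associative and left-distributive over +, but NOT commutative; for finite n>1, n*w = w but w*n stays w*n.
Both finite; ordinal * agrees with natural *: 11 * 2 = 22.
Result = 22

22


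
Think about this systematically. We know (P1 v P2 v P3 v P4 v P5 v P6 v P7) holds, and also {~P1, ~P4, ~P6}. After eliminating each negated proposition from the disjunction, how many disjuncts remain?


Original disjuncts (7): P1, P2, P3, P4, P5, P6, P7
Negated (eliminate): ~P1, ~P4, ~P6
Remaining disjuncts: P2, P3, P5, P7
Count = 7 - 3 = 4

4


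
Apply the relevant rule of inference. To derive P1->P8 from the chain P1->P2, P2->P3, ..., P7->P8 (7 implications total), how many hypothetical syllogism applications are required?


With 7 implications in a chain connecting 8 propositions:
P1->P2, P2->P3, ..., P7->P8
Steps needed = (number of implications) - 1 = 7 - 1 = 6

6


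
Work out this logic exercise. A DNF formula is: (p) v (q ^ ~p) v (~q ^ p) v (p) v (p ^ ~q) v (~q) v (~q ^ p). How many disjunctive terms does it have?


A DNF formula is a disjunction of terms (conjunctions).
Terms are separated by v.
Counting the disjuncts: 7 terms.

7


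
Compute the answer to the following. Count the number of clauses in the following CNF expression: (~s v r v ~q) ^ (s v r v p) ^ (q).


A CNF formula is a conjunction of clauses.
Clauses are separated by ^.
Counting the conjuncts: 3 clauses.

3


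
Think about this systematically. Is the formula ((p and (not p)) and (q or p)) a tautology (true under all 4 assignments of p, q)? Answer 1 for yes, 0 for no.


Check all 4 assignments:
p=0, q=0: 0
p=0, q=1: 0
p=1, q=0: 0
p=1, q=1: 0
Satisfying count = 0/4.
Tautology iff count = 4: no.

0


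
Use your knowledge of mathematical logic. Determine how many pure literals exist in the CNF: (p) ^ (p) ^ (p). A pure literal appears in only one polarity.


Check each variable for pure literal status:
p: pure positive
q: absent (not pure)
r: absent (not pure)
Pure literal count = 1

1


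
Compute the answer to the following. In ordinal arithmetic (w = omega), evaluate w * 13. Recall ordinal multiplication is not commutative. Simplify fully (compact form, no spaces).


Compute w * 13.
Ordinal * is associative and left-distributive over +, but NOT commutative; for finite n>1, n*w = w but w*n stays w*n.
w * 13 means 13 copies of w concatenated: w*13.
Result = w*13

w*13


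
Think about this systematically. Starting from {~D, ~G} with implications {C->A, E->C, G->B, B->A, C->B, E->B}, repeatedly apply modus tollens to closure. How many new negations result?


Initial negated facts: {~D, ~G}
Apply modus tollens to closure:
  (no implication fires)
Final negated: {~D, ~G}
New negations: {(none)}
Count = 0

0


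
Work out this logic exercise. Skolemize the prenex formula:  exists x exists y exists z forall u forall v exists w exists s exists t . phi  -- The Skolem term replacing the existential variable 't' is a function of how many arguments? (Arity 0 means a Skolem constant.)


Quantifier prefix: exists x exists y exists z forall u forall v exists w exists s exists t
't' is existentially quantified at position 8.
Universal variables preceding it: u, v
Skolem function arity = 2

2


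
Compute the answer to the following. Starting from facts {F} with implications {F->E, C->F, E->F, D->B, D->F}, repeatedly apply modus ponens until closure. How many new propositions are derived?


Initial facts: {F}
Apply modus ponens to closure:
  F and F->E  =>  E
Final known: {E, F}
New propositions: {E}
Count = 1

1


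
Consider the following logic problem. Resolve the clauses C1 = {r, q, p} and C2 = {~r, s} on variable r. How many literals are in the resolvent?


Remove r from C1 and ~r from C2.
C1 remainder: {q, p}
C2 remainder: {s}
Union (resolvent): {p, q, s}
Resolvent has 3 literal(s).

3


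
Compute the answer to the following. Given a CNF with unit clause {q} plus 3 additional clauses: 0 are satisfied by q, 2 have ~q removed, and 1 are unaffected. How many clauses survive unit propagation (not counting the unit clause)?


Satisfied (removed): 0
Shortened (remain): 2
Unchanged (remain): 1
Remaining = 2 + 1 = 3

3


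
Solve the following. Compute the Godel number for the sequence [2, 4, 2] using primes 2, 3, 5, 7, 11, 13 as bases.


Encode each element as an exponent of the corresponding prime:
  2^2 = 4
  3^4 = 81
  5^2 = 25
Product = 4 * 81 * 25 = 8100

8100


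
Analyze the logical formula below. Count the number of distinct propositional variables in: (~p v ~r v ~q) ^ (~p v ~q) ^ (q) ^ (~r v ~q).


Identify each variable that appears in the formula.
Variables found: p, q, r
Count = 3

3


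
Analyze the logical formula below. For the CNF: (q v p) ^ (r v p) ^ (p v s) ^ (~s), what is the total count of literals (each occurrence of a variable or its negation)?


Counting literals in each clause:
Clause 1: 2 literal(s)
Clause 2: 2 literal(s)
Clause 3: 2 literal(s)
Clause 4: 1 literal(s)
Total = 7

7


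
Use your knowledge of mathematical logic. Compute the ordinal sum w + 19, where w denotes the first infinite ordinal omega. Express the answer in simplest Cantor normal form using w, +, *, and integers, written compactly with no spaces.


Compute w + 19.
Ordinal + is associative but NOT commutative; for finite n>0, n + w = w but w + n stays w+n.
w + 19 is already in normal form (a successor ordinal beyond w).
Result = w+19

w+19


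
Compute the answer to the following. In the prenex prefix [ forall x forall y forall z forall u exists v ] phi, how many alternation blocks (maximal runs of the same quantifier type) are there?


Quantifier-type sequence: A A A A E  (A=forall, E=exists)
Group into maximal same-type runs:
  Ax4 | Ex1
Number of blocks = 2

2


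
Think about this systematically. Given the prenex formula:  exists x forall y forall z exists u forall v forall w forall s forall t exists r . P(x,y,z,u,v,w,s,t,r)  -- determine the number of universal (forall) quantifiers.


Quantifier prefix: exists x forall y forall z exists u forall v forall w forall s forall t exists r
Mark each quantifier type:
  E U U E U U U U E
Universal count = 6, Existential count = 3
Asked for universal (forall) quantifiers: 6

6


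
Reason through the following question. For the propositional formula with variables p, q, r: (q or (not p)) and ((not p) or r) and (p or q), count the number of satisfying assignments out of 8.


Evaluate all 8 assignments for p, q, r:
p=0, q=0, r=0: 0
p=0, q=0, r=1: 0
p=0, q=1, r=0: 1
p=0, q=1, r=1: 1
p=1, q=0, r=0: 0
p=1, q=0, r=1: 0
p=1, q=1, r=0: 0
p=1, q=1, r=1: 1
Satisfying count = 3

3


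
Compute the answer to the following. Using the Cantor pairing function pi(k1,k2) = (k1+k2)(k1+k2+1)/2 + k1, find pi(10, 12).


k1 + k2 = 22
(k1+k2)(k1+k2+1)/2 = 22 * 23 / 2 = 253
pi = 253 + 10 = 263

263


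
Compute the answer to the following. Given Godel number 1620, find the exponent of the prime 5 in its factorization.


Factorize 1620 by dividing by 5 repeatedly.
Division steps: 5 divides 1620 exactly 1 time(s).
Exponent of 5 = 1

1


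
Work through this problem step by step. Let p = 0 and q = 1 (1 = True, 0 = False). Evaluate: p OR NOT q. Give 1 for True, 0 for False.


p = 0, q = 1
Operation: p OR NOT q
Evaluate: 0 OR NOT 1 = 0

0


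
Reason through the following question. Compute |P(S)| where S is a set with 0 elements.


The power set of a set with n elements has 2^n elements.
|P(S)| = 2^0 = 1

1


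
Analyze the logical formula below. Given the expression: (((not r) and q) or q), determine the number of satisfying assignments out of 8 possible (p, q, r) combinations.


Check all 8 assignments:
p=0, q=0, r=0: 0
p=0, q=0, r=1: 0
p=0, q=1, r=0: 1
p=0, q=1, r=1: 1
p=1, q=0, r=0: 0
p=1, q=0, r=1: 0
p=1, q=1, r=0: 1
p=1, q=1, r=1: 1
Count of True = 4

4


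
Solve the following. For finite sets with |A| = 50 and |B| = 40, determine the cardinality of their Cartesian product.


The Cartesian product A x B contains all ordered pairs (a, b).
|A x B| = |A| * |B| = 50 * 40 = 2000

2000


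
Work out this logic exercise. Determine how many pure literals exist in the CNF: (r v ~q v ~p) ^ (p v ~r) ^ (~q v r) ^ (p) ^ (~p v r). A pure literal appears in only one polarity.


Check each variable for pure literal status:
p: mixed (not pure)
q: pure negative
r: mixed (not pure)
Pure literal count = 1

1


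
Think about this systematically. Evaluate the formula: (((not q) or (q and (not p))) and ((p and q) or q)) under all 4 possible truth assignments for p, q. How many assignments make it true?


Check all 4 assignments:
p=0, q=0: 0
p=0, q=1: 1
p=1, q=0: 0
p=1, q=1: 0
Count of True = 1

1


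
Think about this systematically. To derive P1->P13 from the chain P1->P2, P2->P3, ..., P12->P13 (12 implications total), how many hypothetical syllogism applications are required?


With 12 implications in a chain connecting 13 propositions:
P1->P2, P2->P3, ..., P12->P13
Steps needed = (number of implications) - 1 = 12 - 1 = 11

11


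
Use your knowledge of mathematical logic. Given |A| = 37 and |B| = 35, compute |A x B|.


The Cartesian product A x B contains all ordered pairs (a, b).
|A x B| = |A| * |B| = 37 * 35 = 1295

1295


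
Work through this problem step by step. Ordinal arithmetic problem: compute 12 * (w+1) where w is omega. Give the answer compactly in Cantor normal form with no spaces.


Compute 12 * (w+1).
Ordinal * is associative and left-distributive over +, but NOT commutative; for finite n>1, n*w = w but w*n stays w*n.
By left-distributivity: 12 * (w+1) = 12*w + 12*1 = w + 12 = w+12.
Result = w+12

w+12


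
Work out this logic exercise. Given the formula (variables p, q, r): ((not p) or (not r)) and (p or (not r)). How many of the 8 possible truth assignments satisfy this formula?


Evaluate all 8 assignments for p, q, r:
p=0, q=0, r=0: 1
p=0, q=0, r=1: 0
p=0, q=1, r=0: 1
p=0, q=1, r=1: 0
p=1, q=0, r=0: 1
p=1, q=0, r=1: 0
p=1, q=1, r=0: 1
p=1, q=1, r=1: 0
Satisfying count = 4

4


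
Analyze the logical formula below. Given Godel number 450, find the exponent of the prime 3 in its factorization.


Factorize 450 by dividing by 3 repeatedly.
Division steps: 3 divides 450 exactly 2 time(s).
Exponent of 3 = 2

2


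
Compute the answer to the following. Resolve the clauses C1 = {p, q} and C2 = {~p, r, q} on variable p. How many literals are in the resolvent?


Remove p from C1 and ~p from C2.
C1 remainder: {q}
C2 remainder: {r, q}
Union (resolvent): {q, r}
Resolvent has 2 literal(s).

2


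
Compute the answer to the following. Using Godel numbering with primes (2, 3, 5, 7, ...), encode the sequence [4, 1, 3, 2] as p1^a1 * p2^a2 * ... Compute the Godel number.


Encode each element as an exponent of the corresponding prime:
  2^4 = 16
  3^1 = 3
  5^3 = 125
  7^2 = 49
Product = 16 * 3 * 125 * 49 = 294000

294000


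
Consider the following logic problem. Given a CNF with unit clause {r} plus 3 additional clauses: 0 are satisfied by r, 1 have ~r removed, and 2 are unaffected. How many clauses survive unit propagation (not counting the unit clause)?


Satisfied (removed): 0
Shortened (remain): 1
Unchanged (remain): 2
Remaining = 1 + 2 = 3

3


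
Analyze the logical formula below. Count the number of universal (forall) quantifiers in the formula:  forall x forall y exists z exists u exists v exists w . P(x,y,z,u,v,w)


Quantifier prefix: forall x forall y exists z exists u exists v exists w
Mark each quantifier type:
  U U E E E E
Universal count = 2, Existential count = 4
Asked for universal (forall) quantifiers: 2

2


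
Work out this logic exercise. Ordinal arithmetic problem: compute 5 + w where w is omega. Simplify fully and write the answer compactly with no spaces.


Compute 5 + w.
Ordinal + is associative but NOT commutative; for finite n>0, n + w = w but w + n stays w+n.
Any finite left addend is absorbed by w on the right: 5 + w = w.
Result = w

w


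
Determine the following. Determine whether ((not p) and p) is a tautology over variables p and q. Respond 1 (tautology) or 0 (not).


Check all 4 assignments:
p=0, q=0: 0
p=0, q=1: 0
p=1, q=0: 0
p=1, q=1: 0
Satisfying count = 0/4.
Tautology iff count = 4: no.

0


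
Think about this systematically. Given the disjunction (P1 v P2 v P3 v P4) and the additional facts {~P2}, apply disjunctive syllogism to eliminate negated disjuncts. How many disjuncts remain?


Original disjuncts (4): P1, P2, P3, P4
Negated (eliminate): ~P2
Remaining disjuncts: P1, P3, P4
Count = 4 - 1 = 3

3


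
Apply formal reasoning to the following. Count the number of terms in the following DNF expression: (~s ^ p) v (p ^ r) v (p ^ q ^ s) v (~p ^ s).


A DNF formula is a disjunction of terms (conjunctions).
Terms are separated by v.
Counting the disjuncts: 4 terms.

4


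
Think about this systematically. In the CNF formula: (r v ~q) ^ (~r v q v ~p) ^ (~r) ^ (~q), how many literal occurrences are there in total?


Counting literals in each clause:
Clause 1: 2 literal(s)
Clause 2: 3 literal(s)
Clause 3: 1 literal(s)
Clause 4: 1 literal(s)
Total = 7

7


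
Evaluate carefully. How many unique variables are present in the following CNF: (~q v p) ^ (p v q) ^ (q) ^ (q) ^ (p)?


Identify each variable that appears in the formula.
Variables found: p, q
Count = 2

2


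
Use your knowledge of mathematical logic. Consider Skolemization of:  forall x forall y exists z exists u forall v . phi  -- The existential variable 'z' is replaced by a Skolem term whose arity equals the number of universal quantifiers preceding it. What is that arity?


Quantifier prefix: forall x forall y exists z exists u forall v
'z' is existentially quantified at position 3.
Universal variables preceding it: x, y
Skolem function arity = 2

2


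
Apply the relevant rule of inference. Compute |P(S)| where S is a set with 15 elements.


The power set of a set with n elements has 2^n elements.
|P(S)| = 2^15 = 32768

32768


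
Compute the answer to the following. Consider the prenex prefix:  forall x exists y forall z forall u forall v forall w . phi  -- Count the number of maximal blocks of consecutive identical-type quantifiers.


Quantifier-type sequence: A E A A A A  (A=forall, E=exists)
Group into maximal same-type runs:
  Ax1 | Ex1 | Ax4
Number of blocks = 3

3


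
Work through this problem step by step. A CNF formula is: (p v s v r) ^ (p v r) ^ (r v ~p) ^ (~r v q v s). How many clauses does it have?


A CNF formula is a conjunction of clauses.
Clauses are separated by ^.
Counting the conjuncts: 4 clauses.

4


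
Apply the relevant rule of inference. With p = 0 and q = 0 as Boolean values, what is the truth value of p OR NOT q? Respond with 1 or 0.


p = 0, q = 0
Operation: p OR NOT q
Evaluate: 0 OR NOT 0 = 1

1


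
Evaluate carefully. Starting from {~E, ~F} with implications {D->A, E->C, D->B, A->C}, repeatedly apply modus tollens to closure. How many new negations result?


Initial negated facts: {~E, ~F}
Apply modus tollens to closure:
  (no implication fires)
Final negated: {~E, ~F}
New negations: {(none)}
Count = 0

0


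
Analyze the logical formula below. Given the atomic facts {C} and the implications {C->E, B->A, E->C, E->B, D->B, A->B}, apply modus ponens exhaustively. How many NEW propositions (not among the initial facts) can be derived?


Initial facts: {C}
Apply modus ponens to closure:
  C and C->E  =>  E
  E and E->B  =>  B
  B and B->A  =>  A
Final known: {A, B, C, E}
New propositions: {A, B, E}
Count = 3

3


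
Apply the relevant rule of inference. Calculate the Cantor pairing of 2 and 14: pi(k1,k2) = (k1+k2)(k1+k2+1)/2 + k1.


k1 + k2 = 16
(k1+k2)(k1+k2+1)/2 = 16 * 17 / 2 = 136
pi = 136 + 2 = 138

138


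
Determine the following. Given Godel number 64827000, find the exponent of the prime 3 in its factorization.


Factorize 64827000 by dividing by 3 repeatedly.
Division steps: 3 divides 64827000 exactly 3 time(s).
Exponent of 3 = 3

3


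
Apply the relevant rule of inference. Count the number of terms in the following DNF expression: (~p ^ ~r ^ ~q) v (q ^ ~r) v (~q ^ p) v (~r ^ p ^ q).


A DNF formula is a disjunction of terms (conjunctions).
Terms are separated by v.
Counting the disjuncts: 4 terms.

4


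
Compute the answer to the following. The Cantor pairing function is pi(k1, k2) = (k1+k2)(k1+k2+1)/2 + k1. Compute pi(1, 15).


k1 + k2 = 16
(k1+k2)(k1+k2+1)/2 = 16 * 17 / 2 = 136
pi = 136 + 1 = 137

137


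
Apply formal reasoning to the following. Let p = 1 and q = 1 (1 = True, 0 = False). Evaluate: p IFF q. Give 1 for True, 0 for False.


p = 1, q = 1
Operation: p IFF q
Evaluate: 1 IFF 1 = 1

1


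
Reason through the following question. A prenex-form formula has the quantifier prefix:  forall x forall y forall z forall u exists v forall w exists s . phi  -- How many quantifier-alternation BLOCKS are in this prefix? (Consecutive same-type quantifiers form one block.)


Quantifier-type sequence: A A A A E A E  (A=forall, E=exists)
Group into maximal same-type runs:
  Ax4 | Ex1 | Ax1 | Ex1
Number of blocks = 4

4


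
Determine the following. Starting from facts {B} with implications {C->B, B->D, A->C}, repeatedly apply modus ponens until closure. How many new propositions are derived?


Initial facts: {B}
Apply modus ponens to closure:
  B and B->D  =>  D
Final known: {B, D}
New propositions: {D}
Count = 1

1


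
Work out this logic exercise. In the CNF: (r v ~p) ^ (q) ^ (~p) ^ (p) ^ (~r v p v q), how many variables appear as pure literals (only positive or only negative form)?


Check each variable for pure literal status:
p: mixed (not pure)
q: pure positive
r: mixed (not pure)
Pure literal count = 1

1


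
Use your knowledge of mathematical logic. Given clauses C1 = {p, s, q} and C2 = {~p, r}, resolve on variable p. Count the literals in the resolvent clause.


Remove p from C1 and ~p from C2.
C1 remainder: {s, q}
C2 remainder: {r}
Union (resolvent): {q, r, s}
Resolvent has 3 literal(s).

3


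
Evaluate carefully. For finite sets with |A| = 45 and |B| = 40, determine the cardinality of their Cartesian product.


The Cartesian product A x B contains all ordered pairs (a, b).
|A x B| = |A| * |B| = 45 * 40 = 1800

1800


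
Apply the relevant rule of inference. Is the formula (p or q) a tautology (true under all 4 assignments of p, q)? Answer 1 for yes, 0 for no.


Check all 4 assignments:
p=0, q=0: 0
p=0, q=1: 1
p=1, q=0: 1
p=1, q=1: 1
Satisfying count = 3/4.
Tautology iff count = 4: no.

0


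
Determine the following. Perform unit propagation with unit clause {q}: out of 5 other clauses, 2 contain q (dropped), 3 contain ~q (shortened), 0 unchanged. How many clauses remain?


Satisfied (removed): 2
Shortened (remain): 3
Unchanged (remain): 0
Remaining = 3 + 0 = 3

3


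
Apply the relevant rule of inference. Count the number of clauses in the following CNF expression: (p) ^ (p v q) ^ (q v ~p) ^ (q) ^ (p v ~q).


A CNF formula is a conjunction of clauses.
Clauses are separated by ^.
Counting the conjuncts: 5 clauses.

5


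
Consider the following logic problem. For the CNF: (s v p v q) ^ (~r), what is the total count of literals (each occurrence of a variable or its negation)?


Counting literals in each clause:
Clause 1: 3 literal(s)
Clause 2: 1 literal(s)
Total = 4

4


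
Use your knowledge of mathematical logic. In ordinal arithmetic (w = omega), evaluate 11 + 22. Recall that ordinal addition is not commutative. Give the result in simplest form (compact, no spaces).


Compute 11 + 22.
Ordinal + is associative but NOT commutative; for finite n>0, n + w = w but w + n stays w+n.
Both operands finite; ordinal + agrees with natural +: 11 + 22 = 33.
Result = 33

33


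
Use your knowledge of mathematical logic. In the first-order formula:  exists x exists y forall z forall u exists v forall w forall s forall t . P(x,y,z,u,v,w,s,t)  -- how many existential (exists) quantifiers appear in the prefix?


Quantifier prefix: exists x exists y forall z forall u exists v forall w forall s forall t
Mark each quantifier type:
  E E U U E U U U
Universal count = 5, Existential count = 3
Asked for existential (exists) quantifiers: 3

3


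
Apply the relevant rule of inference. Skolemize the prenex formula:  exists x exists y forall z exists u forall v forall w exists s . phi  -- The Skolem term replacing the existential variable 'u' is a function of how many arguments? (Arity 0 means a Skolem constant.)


Quantifier prefix: exists x exists y forall z exists u forall v forall w exists s
'u' is existentially quantified at position 4.
Universal variables preceding it: z
Skolem function arity = 1

1


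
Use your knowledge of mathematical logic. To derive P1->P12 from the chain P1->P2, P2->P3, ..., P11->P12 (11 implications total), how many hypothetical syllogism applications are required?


With 11 implications in a chain connecting 12 propositions:
P1->P2, P2->P3, ..., P11->P12
Steps needed = (number of implications) - 1 = 11 - 1 = 10

10


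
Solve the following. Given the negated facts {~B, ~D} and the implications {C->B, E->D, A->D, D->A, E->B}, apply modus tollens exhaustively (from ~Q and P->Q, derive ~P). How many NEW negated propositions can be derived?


Initial negated facts: {~B, ~D}
Apply modus tollens to closure:
  ~B and C->B  =>  ~C
  ~D and E->D  =>  ~E
  ~D and A->D  =>  ~A
Final negated: {~A, ~B, ~C, ~D, ~E}
New negations: {~A, ~C, ~E}
Count = 3

3


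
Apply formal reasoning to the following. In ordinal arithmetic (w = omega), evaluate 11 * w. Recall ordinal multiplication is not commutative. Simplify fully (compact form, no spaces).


Compute 11 * w.
Ordinal * is associative and left-distributive over +, but NOT commutative; for finite n>1, n*w = w but w*n stays w*n.
For finite n>0, n * w = sup{n*k : k<w} = w. So 11 * w = w.
Result = w

w


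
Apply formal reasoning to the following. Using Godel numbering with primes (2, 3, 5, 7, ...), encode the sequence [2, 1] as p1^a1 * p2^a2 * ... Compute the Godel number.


Encode each element as an exponent of the corresponding prime:
  2^2 = 4
  3^1 = 3
Product = 4 * 3 = 12

12


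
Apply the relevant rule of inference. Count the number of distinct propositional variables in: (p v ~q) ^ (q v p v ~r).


Identify each variable that appears in the formula.
Variables found: p, q, r
Count = 3

3


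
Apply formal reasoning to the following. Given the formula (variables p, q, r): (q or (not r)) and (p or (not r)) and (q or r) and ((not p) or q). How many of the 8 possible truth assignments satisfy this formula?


Evaluate all 8 assignments for p, q, r:
p=0, q=0, r=0: 0
p=0, q=0, r=1: 0
p=0, q=1, r=0: 1
p=0, q=1, r=1: 0
p=1, q=0, r=0: 0
p=1, q=0, r=1: 0
p=1, q=1, r=0: 1
p=1, q=1, r=1: 1
Satisfying count = 3

3


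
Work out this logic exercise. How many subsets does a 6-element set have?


The power set of a set with n elements has 2^n elements.
|P(S)| = 2^6 = 64

64


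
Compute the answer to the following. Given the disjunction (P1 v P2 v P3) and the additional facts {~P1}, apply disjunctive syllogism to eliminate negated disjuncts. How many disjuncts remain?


Original disjuncts (3): P1, P2, P3
Negated (eliminate): ~P1
Remaining disjuncts: P2, P3
Count = 3 - 1 = 2

2


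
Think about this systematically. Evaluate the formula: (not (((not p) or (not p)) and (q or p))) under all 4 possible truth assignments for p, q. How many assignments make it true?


Check all 4 assignments:
p=0, q=0: 1
p=0, q=1: 0
p=1, q=0: 1
p=1, q=1: 1
Count of True = 3

3


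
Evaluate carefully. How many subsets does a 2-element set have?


The power set of a set with n elements has 2^n elements.
|P(S)| = 2^2 = 4

4


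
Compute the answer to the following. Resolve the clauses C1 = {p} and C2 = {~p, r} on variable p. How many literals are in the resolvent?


Remove p from C1 and ~p from C2.
C1 remainder: {}
C2 remainder: {r}
Union (resolvent): {r}
Resolvent has 1 literal(s).

1


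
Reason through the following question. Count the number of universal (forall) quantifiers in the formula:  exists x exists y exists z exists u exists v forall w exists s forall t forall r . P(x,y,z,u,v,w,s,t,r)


Quantifier prefix: exists x exists y exists z exists u exists v forall w exists s forall t forall r
Mark each quantifier type:
  E E E E E U E U U
Universal count = 3, Existential count = 6
Asked for universal (forall) quantifiers: 3

3


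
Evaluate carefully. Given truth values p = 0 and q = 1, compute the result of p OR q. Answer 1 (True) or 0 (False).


p = 0, q = 1
Operation: p OR q
Evaluate: 0 OR 1 = 1

1


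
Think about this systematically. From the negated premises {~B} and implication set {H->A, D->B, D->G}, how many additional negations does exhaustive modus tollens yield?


Initial negated facts: {~B}
Apply modus tollens to closure:
  ~B and D->B  =>  ~D
Final negated: {~B, ~D}
New negations: {~D}
Count = 1

1


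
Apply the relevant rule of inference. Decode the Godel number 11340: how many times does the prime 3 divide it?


Factorize 11340 by dividing by 3 repeatedly.
Division steps: 3 divides 11340 exactly 4 time(s).
Exponent of 3 = 4

4


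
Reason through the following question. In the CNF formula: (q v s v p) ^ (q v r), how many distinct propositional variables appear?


Identify each variable that appears in the formula.
Variables found: p, q, r, s
Count = 4

4


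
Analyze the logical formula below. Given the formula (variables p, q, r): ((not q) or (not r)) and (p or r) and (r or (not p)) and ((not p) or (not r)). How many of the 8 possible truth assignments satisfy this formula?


Evaluate all 8 assignments for p, q, r:
p=0, q=0, r=0: 0
p=0, q=0, r=1: 1
p=0, q=1, r=0: 0
p=0, q=1, r=1: 0
p=1, q=0, r=0: 0
p=1, q=0, r=1: 0
p=1, q=1, r=0: 0
p=1, q=1, r=1: 0
Satisfying count = 1

1


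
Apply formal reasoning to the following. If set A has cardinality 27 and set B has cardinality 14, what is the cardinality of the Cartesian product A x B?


The Cartesian product A x B contains all ordered pairs (a, b).
|A x B| = |A| * |B| = 27 * 14 = 378

378


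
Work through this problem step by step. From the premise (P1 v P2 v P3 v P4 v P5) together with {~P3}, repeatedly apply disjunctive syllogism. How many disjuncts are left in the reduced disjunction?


Original disjuncts (5): P1, P2, P3, P4, P5
Negated (eliminate): ~P3
Remaining disjuncts: P1, P2, P4, P5
Count = 5 - 1 = 4

4


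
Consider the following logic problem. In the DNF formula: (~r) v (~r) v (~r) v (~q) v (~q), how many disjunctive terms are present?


A DNF formula is a disjunction of terms (conjunctions).
Terms are separated by v.
Counting the disjuncts: 5 terms.

5


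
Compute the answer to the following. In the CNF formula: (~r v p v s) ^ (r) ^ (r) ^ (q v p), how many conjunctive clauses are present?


A CNF formula is a conjunction of clauses.
Clauses are separated by ^.
Counting the conjuncts: 4 clauses.

4


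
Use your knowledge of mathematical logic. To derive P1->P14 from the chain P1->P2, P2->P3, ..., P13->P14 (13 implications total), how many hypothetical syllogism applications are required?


With 13 implications in a chain connecting 14 propositions:
P1->P2, P2->P3, ..., P13->P14
Steps needed = (number of implications) - 1 = 13 - 1 = 12

12


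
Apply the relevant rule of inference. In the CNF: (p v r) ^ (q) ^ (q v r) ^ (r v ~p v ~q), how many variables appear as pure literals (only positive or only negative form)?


Check each variable for pure literal status:
p: mixed (not pure)
q: mixed (not pure)
r: pure positive
Pure literal count = 1

1


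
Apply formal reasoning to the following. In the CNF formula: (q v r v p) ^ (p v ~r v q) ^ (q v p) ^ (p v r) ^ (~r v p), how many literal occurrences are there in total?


Counting literals in each clause:
Clause 1: 3 literal(s)
Clause 2: 3 literal(s)
Clause 3: 2 literal(s)
Clause 4: 2 literal(s)
Clause 5: 2 literal(s)
Total = 12

12


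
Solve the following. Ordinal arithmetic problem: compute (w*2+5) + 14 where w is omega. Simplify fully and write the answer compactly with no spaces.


Compute (w*2+5) + 14.
Ordinal + is associative but NOT commutative; for finite n>0, n + w = w but w + n stays w+n.
By associativity: (w*2+5) + 14 = w*2 + (5+14) = w*2+19.
Result = w*2+19

w*2+19


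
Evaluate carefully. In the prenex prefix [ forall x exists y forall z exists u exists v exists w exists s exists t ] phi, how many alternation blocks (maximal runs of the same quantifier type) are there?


Quantifier-type sequence: A E A E E E E E  (A=forall, E=exists)
Group into maximal same-type runs:
  Ax1 | Ex1 | Ax1 | Ex5
Number of blocks = 4

4
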